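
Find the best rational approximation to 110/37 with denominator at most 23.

68/23

Expand x = 110/37 as a continued fraction with the Euclidean algorithm:
  110 = 2*37 + 36, so a_0 = 2.
  37 = 1*36 + 1, so a_1 = 1.
  36 = 36*1 + 0, so a_2 = 36.
so x = [2; 1, 36].
Convergents (p_i = a_i*p_{i-1} + p_{i-2}, q_i = a_i*q_{i-1} + q_{i-2} with p_{-2}=0, p_{-1}=1, q_{-2}=1, q_{-1}=0), until the denominator exceeds 23:
  i=0: a_0=2, p_0 = 2*1 + 0 = 2, q_0 = 2*0 + 1 = 1.
  i=1: a_1=1, p_1 = 1*2 + 1 = 3, q_1 = 1*1 + 0 = 1.
  i=2: a_2=36, p_2 = 36*3 + 2 = 110, q_2 = 36*1 + 1 = 37.
q_2 = 37 > 23, so the last convergent with denominator <= 23 is p_1/q_1 = 3/1.
The closest fraction with denominator <= 23 is either p_1/q_1 or the intermediate fraction (k*p_1 + p_0)/(k*q_1 + q_0) with the largest k >= 1 whose denominator stays <= 23; these approach x as k grows, and every other convergent or intermediate fraction in range is farther away.
Largest k: floor((23 - q_0)/q_1) = floor((23 - 1)/1) = 22.
That gives (22*3 + 2)/(22*1 + 1) = 68/23.
Compare the errors: |x - 3/1| = |110*1 - 3*37|/(37*1) = 1/37, and |x - 68/23| = |110*23 - 68*37|/(37*23) = 14/851.
Cross-multiplying, 14*37 = 518 < 851 = 1*851, so 14/851 is smaller: the intermediate fraction 68/23 is closer to x than 3/1.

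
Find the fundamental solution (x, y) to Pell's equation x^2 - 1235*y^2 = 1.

First expand sqrt(1235) as a continued fraction. With x_i = (sqrt(1235) + m_i)/d_i and (m_0, d_0) = (0, 1): a_0 = floor(sqrt(1235)) = 35, since 35^2 = 1225 <= 1235 < 1296 = 36^2.
Iterate m_{i+1} = d_i*a_i - m_i, d_{i+1} = (1235 - m_{i+1}^2)/d_i, a_{i+1} = floor((a_0 + m_{i+1})/d_{i+1}):
  m_1 = 1*35 - 0 = 35, d_1 = (1235 - 35^2)/1 = 10/1 = 10, a_1 = floor((35 + 35)/10) = 7.
  m_2 = 10*7 - 35 = 35, d_2 = (1235 - 35^2)/10 = 10/10 = 1, a_2 = floor((35 + 35)/1) = 70.
  m_3 = 1*70 - 35 = 35, d_3 = (1235 - 35^2)/1 = 10/1 = 10: (m_3, d_3) = (m_1, d_1) = (35, 10), so from here the quotients repeat a_1, a_2; the period length is 2.
So sqrt(1235) = [35; (7, 70)] with period length k = 2.
k is even, so the fundamental solution of x^2 - 1235y^2 = 1 is (p_{k-1}, q_{k-1}) = (p_1, q_1); compute convergents through index 1.
Convergents (p_i = a_i*p_{i-1} + p_{i-2}, q_i = a_i*q_{i-1} + q_{i-2} with p_{-2}=0, p_{-1}=1, q_{-2}=1, q_{-1}=0):
  i=0: a_0=35, p_0 = 35*1 + 0 = 35, q_0 = 35*0 + 1 = 1.
  i=1: a_1=7, p_1 = 7*35 + 1 = 246, q_1 = 7*1 + 0 = 7.
Check: 246^2 - 1235*7^2 = 60516 - 60515 = 1, so (x, y) = (246, 7) solves the equation, and by the theorem it is the least positive solution.

(x, y) = (246, 7)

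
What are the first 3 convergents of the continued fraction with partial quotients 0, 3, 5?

0/1, 1/3, 5/16

Using the convergent recurrence p_i = a_i*p_{i-1} + p_{i-2}, q_i = a_i*q_{i-1} + q_{i-2} with p_{-2}=0, p_{-1}=1, q_{-2}=1, q_{-1}=0:
  i=0: a_0=0, p_0 = 0*1 + 0 = 0, q_0 = 0*0 + 1 = 1.
  i=1: a_1=3, p_1 = 3*0 + 1 = 1, q_1 = 3*1 + 0 = 3.
  i=2: a_2=5, p_2 = 5*1 + 0 = 5, q_2 = 5*3 + 1 = 16.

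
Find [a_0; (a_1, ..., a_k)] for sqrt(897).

[29; (1, 18, 1, 58)]

Write x_i = (sqrt(897) + m_i)/d_i with (m_0, d_0) = (0, 1). a_0 = floor(sqrt(897)) = 29, since 29^2 = 841 <= 897 < 900 = 30^2.
Iterate m_{i+1} = d_i*a_i - m_i, d_{i+1} = (897 - m_{i+1}^2)/d_i, a_{i+1} = floor((a_0 + m_{i+1})/d_{i+1}):
  m_1 = 1*29 - 0 = 29, d_1 = (897 - 29^2)/1 = 56/1 = 56, a_1 = floor((29 + 29)/56) = 1.
  m_2 = 56*1 - 29 = 27, d_2 = (897 - 27^2)/56 = 168/56 = 3, a_2 = floor((29 + 27)/3) = 18.
  m_3 = 3*18 - 27 = 27, d_3 = (897 - 27^2)/3 = 168/3 = 56, a_3 = floor((29 + 27)/56) = 1.
  m_4 = 56*1 - 27 = 29, d_4 = (897 - 29^2)/56 = 56/56 = 1, a_4 = floor((29 + 29)/1) = 58.
  m_5 = 1*58 - 29 = 29, d_5 = (897 - 29^2)/1 = 56/1 = 56: (m_5, d_5) = (m_1, d_1) = (29, 56), so from here the quotients repeat a_1, ..., a_4; the period length is 4.
Hence the expansion of sqrt(897) is a_0 = 29 followed by the repeating block 1, 18, 1, 58 (period 4).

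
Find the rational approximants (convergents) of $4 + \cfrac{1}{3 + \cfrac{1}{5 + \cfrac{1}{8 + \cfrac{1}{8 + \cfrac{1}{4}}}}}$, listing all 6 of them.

Using the convergent recurrence p_i = a_i*p_{i-1} + p_{i-2}, q_i = a_i*q_{i-1} + q_{i-2} with p_{-2}=0, p_{-1}=1, q_{-2}=1, q_{-1}=0:
  i=0: a_0=4, p_0 = 4*1 + 0 = 4, q_0 = 4*0 + 1 = 1.
  i=1: a_1=3, p_1 = 3*4 + 1 = 13, q_1 = 3*1 + 0 = 3.
  i=2: a_2=5, p_2 = 5*13 + 4 = 69, q_2 = 5*3 + 1 = 16.
  i=3: a_3=8, p_3 = 8*69 + 13 = 565, q_3 = 8*16 + 3 = 131.
  i=4: a_4=8, p_4 = 8*565 + 69 = 4589, q_4 = 8*131 + 16 = 1064.
  i=5: a_5=4, p_5 = 4*4589 + 565 = 18921, q_5 = 4*1064 + 131 = 4387.

4/1, 13/3, 69/16, 565/131, 4589/1064, 18921/4387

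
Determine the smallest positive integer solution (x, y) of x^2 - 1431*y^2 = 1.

First expand sqrt(1431) as a continued fraction. With x_i = (sqrt(1431) + m_i)/d_i and (m_0, d_0) = (0, 1): a_0 = floor(sqrt(1431)) = 37, since 37^2 = 1369 <= 1431 < 1444 = 38^2.
Iterate m_{i+1} = d_i*a_i - m_i, d_{i+1} = (1431 - m_{i+1}^2)/d_i, a_{i+1} = floor((a_0 + m_{i+1})/d_{i+1}):
  m_1 = 1*37 - 0 = 37, d_1 = (1431 - 37^2)/1 = 62/1 = 62, a_1 = floor((37 + 37)/62) = 1.
  m_2 = 62*1 - 37 = 25, d_2 = (1431 - 25^2)/62 = 806/62 = 13, a_2 = floor((37 + 25)/13) = 4.
  m_3 = 13*4 - 25 = 27, d_3 = (1431 - 27^2)/13 = 702/13 = 54, a_3 = floor((37 + 27)/54) = 1.
  m_4 = 54*1 - 27 = 27, d_4 = (1431 - 27^2)/54 = 702/54 = 13, a_4 = floor((37 + 27)/13) = 4.
  m_5 = 13*4 - 27 = 25, d_5 = (1431 - 25^2)/13 = 806/13 = 62, a_5 = floor((37 + 25)/62) = 1.
  m_6 = 62*1 - 25 = 37, d_6 = (1431 - 37^2)/62 = 62/62 = 1, a_6 = floor((37 + 37)/1) = 74.
  m_7 = 1*74 - 37 = 37, d_7 = (1431 - 37^2)/1 = 62/1 = 62: (m_7, d_7) = (m_1, d_1) = (37, 62), so from here the quotients repeat a_1, ..., a_6; the period length is 6.
So sqrt(1431) = [37; (1, 4, 1, 4, 1, 74)] with period length k = 6.
k is even, so the fundamental solution of x^2 - 1431y^2 = 1 is (p_{k-1}, q_{k-1}) = (p_5, q_5); compute convergents through index 5.
Convergents (p_i = a_i*p_{i-1} + p_{i-2}, q_i = a_i*q_{i-1} + q_{i-2} with p_{-2}=0, p_{-1}=1, q_{-2}=1, q_{-1}=0):
  i=0: a_0=37, p_0 = 37*1 + 0 = 37, q_0 = 37*0 + 1 = 1.
  i=1: a_1=1, p_1 = 1*37 + 1 = 38, q_1 = 1*1 + 0 = 1.
  i=2: a_2=4, p_2 = 4*38 + 37 = 189, q_2 = 4*1 + 1 = 5.
  i=3: a_3=1, p_3 = 1*189 + 38 = 227, q_3 = 1*5 + 1 = 6.
  i=4: a_4=4, p_4 = 4*227 + 189 = 1097, q_4 = 4*6 + 5 = 29.
  i=5: a_5=1, p_5 = 1*1097 + 227 = 1324, q_5 = 1*29 + 6 = 35.
Check: 1324^2 - 1431*35^2 = 1752976 - 1752975 = 1, so (x, y) = (1324, 35) solves the equation, and by the theorem it is the least positive solution.

(x, y) = (1324, 35)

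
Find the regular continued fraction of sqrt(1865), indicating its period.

[43; (5, 2, 1, 1, 2, 2, 1, 1, 2, 5, 86)]

Write x_i = (sqrt(1865) + m_i)/d_i with (m_0, d_0) = (0, 1). a_0 = floor(sqrt(1865)) = 43, since 43^2 = 1849 <= 1865 < 1936 = 44^2.
Iterate m_{i+1} = d_i*a_i - m_i, d_{i+1} = (1865 - m_{i+1}^2)/d_i, a_{i+1} = floor((a_0 + m_{i+1})/d_{i+1}):
  m_1 = 1*43 - 0 = 43, d_1 = (1865 - 43^2)/1 = 16/1 = 16, a_1 = floor((43 + 43)/16) = 5.
  m_2 = 16*5 - 43 = 37, d_2 = (1865 - 37^2)/16 = 496/16 = 31, a_2 = floor((43 + 37)/31) = 2.
  m_3 = 31*2 - 37 = 25, d_3 = (1865 - 25^2)/31 = 1240/31 = 40, a_3 = floor((43 + 25)/40) = 1.
  m_4 = 40*1 - 25 = 15, d_4 = (1865 - 15^2)/40 = 1640/40 = 41, a_4 = floor((43 + 15)/41) = 1.
  m_5 = 41*1 - 15 = 26, d_5 = (1865 - 26^2)/41 = 1189/41 = 29, a_5 = floor((43 + 26)/29) = 2.
  m_6 = 29*2 - 26 = 32, d_6 = (1865 - 32^2)/29 = 841/29 = 29, a_6 = floor((43 + 32)/29) = 2.
  m_7 = 29*2 - 32 = 26, d_7 = (1865 - 26^2)/29 = 1189/29 = 41, a_7 = floor((43 + 26)/41) = 1.
  m_8 = 41*1 - 26 = 15, d_8 = (1865 - 15^2)/41 = 1640/41 = 40, a_8 = floor((43 + 15)/40) = 1.
  m_9 = 40*1 - 15 = 25, d_9 = (1865 - 25^2)/40 = 1240/40 = 31, a_9 = floor((43 + 25)/31) = 2.
  m_10 = 31*2 - 25 = 37, d_10 = (1865 - 37^2)/31 = 496/31 = 16, a_10 = floor((43 + 37)/16) = 5.
  m_11 = 16*5 - 37 = 43, d_11 = (1865 - 43^2)/16 = 16/16 = 1, a_11 = floor((43 + 43)/1) = 86.
  m_12 = 1*86 - 43 = 43, d_12 = (1865 - 43^2)/1 = 16/1 = 16: (m_12, d_12) = (m_1, d_1) = (43, 16), so from here the quotients repeat a_1, ..., a_11; the period length is 11.
Hence the expansion of sqrt(1865) is a_0 = 43 followed by the repeating block 5, 2, 1, 1, 2, 2, 1, 1, 2, 5, 86 (period 11).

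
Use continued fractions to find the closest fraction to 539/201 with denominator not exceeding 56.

59/22

Expand x = 539/201 as a continued fraction with the Euclidean algorithm:
  539 = 2*201 + 137, so a_0 = 2.
  201 = 1*137 + 64, so a_1 = 1.
  137 = 2*64 + 9, so a_2 = 2.
  64 = 7*9 + 1, so a_3 = 7.
  9 = 9*1 + 0, so a_4 = 9.
so x = [2; 1, 2, 7, 9].
Convergents (p_i = a_i*p_{i-1} + p_{i-2}, q_i = a_i*q_{i-1} + q_{i-2} with p_{-2}=0, p_{-1}=1, q_{-2}=1, q_{-1}=0), until the denominator exceeds 56:
  i=0: a_0=2, p_0 = 2*1 + 0 = 2, q_0 = 2*0 + 1 = 1.
  i=1: a_1=1, p_1 = 1*2 + 1 = 3, q_1 = 1*1 + 0 = 1.
  i=2: a_2=2, p_2 = 2*3 + 2 = 8, q_2 = 2*1 + 1 = 3.
  i=3: a_3=7, p_3 = 7*8 + 3 = 59, q_3 = 7*3 + 1 = 22.
  i=4: a_4=9, p_4 = 9*59 + 8 = 539, q_4 = 9*22 + 3 = 201.
q_4 = 201 > 56, so the last convergent with denominator <= 56 is p_3/q_3 = 59/22.
The closest fraction with denominator <= 56 is either p_3/q_3 or the intermediate fraction (k*p_3 + p_2)/(k*q_3 + q_2) with the largest k >= 1 whose denominator stays <= 56; these approach x as k grows, and every other convergent or intermediate fraction in range is farther away.
Largest k: floor((56 - q_2)/q_3) = floor((56 - 3)/22) = 2.
That gives (2*59 + 8)/(2*22 + 3) = 126/47.
Compare the errors: |x - 59/22| = |539*22 - 59*201|/(201*22) = 1/4422, and |x - 126/47| = |539*47 - 126*201|/(201*47) = 7/9447.
Cross-multiplying, 1*9447 = 9447 < 30954 = 7*4422, so 1/4422 is smaller: the convergent 59/22 is closer to x than 126/47.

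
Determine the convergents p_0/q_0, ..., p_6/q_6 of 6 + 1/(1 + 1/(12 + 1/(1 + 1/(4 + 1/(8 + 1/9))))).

6/1, 7/1, 90/13, 97/14, 478/69, 3921/566, 35767/5163

Using the convergent recurrence p_i = a_i*p_{i-1} + p_{i-2}, q_i = a_i*q_{i-1} + q_{i-2} with p_{-2}=0, p_{-1}=1, q_{-2}=1, q_{-1}=0:
  i=0: a_0=6, p_0 = 6*1 + 0 = 6, q_0 = 6*0 + 1 = 1.
  i=1: a_1=1, p_1 = 1*6 + 1 = 7, q_1 = 1*1 + 0 = 1.
  i=2: a_2=12, p_2 = 12*7 + 6 = 90, q_2 = 12*1 + 1 = 13.
  i=3: a_3=1, p_3 = 1*90 + 7 = 97, q_3 = 1*13 + 1 = 14.
  i=4: a_4=4, p_4 = 4*97 + 90 = 478, q_4 = 4*14 + 13 = 69.
  i=5: a_5=8, p_5 = 8*478 + 97 = 3921, q_5 = 8*69 + 14 = 566.
  i=6: a_6=9, p_6 = 9*3921 + 478 = 35767, q_6 = 9*566 + 69 = 5163.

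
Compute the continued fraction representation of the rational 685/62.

[11; 20, 1, 2]

Run the Euclidean algorithm on 685 and 62; the successive quotients are the partial quotients a_0, a_1, ... (each step inverts the fractional part left over by the previous one):
  685 = 11*62 + 3, so a_0 = 11.
  62 = 20*3 + 2, so a_1 = 20.
  3 = 1*2 + 1, so a_2 = 1.
  2 = 2*1 + 0, so a_3 = 2.
The remainder reaches 0 after 4 divisions, so the expansion has 4 partial quotients, read off in order.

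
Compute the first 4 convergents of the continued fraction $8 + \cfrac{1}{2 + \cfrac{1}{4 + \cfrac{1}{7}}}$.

Using the convergent recurrence p_i = a_i*p_{i-1} + p_{i-2}, q_i = a_i*q_{i-1} + q_{i-2} with p_{-2}=0, p_{-1}=1, q_{-2}=1, q_{-1}=0:
  i=0: a_0=8, p_0 = 8*1 + 0 = 8, q_0 = 8*0 + 1 = 1.
  i=1: a_1=2, p_1 = 2*8 + 1 = 17, q_1 = 2*1 + 0 = 2.
  i=2: a_2=4, p_2 = 4*17 + 8 = 76, q_2 = 4*2 + 1 = 9.
  i=3: a_3=7, p_3 = 7*76 + 17 = 549, q_3 = 7*9 + 2 = 65.

8/1, 17/2, 76/9, 549/65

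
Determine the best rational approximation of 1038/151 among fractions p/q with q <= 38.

55/8

Expand x = 1038/151 as a continued fraction with the Euclidean algorithm:
  1038 = 6*151 + 132, so a_0 = 6.
  151 = 1*132 + 19, so a_1 = 1.
  132 = 6*19 + 18, so a_2 = 6.
  19 = 1*18 + 1, so a_3 = 1.
  18 = 18*1 + 0, so a_4 = 18.
so x = [6; 1, 6, 1, 18].
Convergents (p_i = a_i*p_{i-1} + p_{i-2}, q_i = a_i*q_{i-1} + q_{i-2} with p_{-2}=0, p_{-1}=1, q_{-2}=1, q_{-1}=0), until the denominator exceeds 38:
  i=0: a_0=6, p_0 = 6*1 + 0 = 6, q_0 = 6*0 + 1 = 1.
  i=1: a_1=1, p_1 = 1*6 + 1 = 7, q_1 = 1*1 + 0 = 1.
  i=2: a_2=6, p_2 = 6*7 + 6 = 48, q_2 = 6*1 + 1 = 7.
  i=3: a_3=1, p_3 = 1*48 + 7 = 55, q_3 = 1*7 + 1 = 8.
  i=4: a_4=18, p_4 = 18*55 + 48 = 1038, q_4 = 18*8 + 7 = 151.
q_4 = 151 > 38, so the last convergent with denominator <= 38 is p_3/q_3 = 55/8.
The closest fraction with denominator <= 38 is either p_3/q_3 or the intermediate fraction (k*p_3 + p_2)/(k*q_3 + q_2) with the largest k >= 1 whose denominator stays <= 38; these approach x as k grows, and every other convergent or intermediate fraction in range is farther away.
Largest k: floor((38 - q_2)/q_3) = floor((38 - 7)/8) = 3.
That gives (3*55 + 48)/(3*8 + 7) = 213/31.
Compare the errors: |x - 55/8| = |1038*8 - 55*151|/(151*8) = 1/1208, and |x - 213/31| = |1038*31 - 213*151|/(151*31) = 15/4681.
Cross-multiplying, 1*4681 = 4681 < 18120 = 15*1208, so 1/1208 is smaller: the convergent 55/8 is closer to x than 213/31.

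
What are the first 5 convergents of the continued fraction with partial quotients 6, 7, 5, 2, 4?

6/1, 43/7, 221/36, 485/79, 2161/352

Using the convergent recurrence p_i = a_i*p_{i-1} + p_{i-2}, q_i = a_i*q_{i-1} + q_{i-2} with p_{-2}=0, p_{-1}=1, q_{-2}=1, q_{-1}=0:
  i=0: a_0=6, p_0 = 6*1 + 0 = 6, q_0 = 6*0 + 1 = 1.
  i=1: a_1=7, p_1 = 7*6 + 1 = 43, q_1 = 7*1 + 0 = 7.
  i=2: a_2=5, p_2 = 5*43 + 6 = 221, q_2 = 5*7 + 1 = 36.
  i=3: a_3=2, p_3 = 2*221 + 43 = 485, q_3 = 2*36 + 7 = 79.
  i=4: a_4=4, p_4 = 4*485 + 221 = 2161, q_4 = 4*79 + 36 = 352.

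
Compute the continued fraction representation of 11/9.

Run the Euclidean algorithm on 11 and 9; the successive quotients are the partial quotients a_0, a_1, ... (each step inverts the fractional part left over by the previous one):
  11 = 1*9 + 2, so a_0 = 1.
  9 = 4*2 + 1, so a_1 = 4.
  2 = 2*1 + 0, so a_2 = 2.
The remainder reaches 0 after 3 divisions, so the expansion has 3 partial quotients, read off in order.

[1; 4, 2]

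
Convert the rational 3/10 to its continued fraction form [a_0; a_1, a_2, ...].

[0; 3, 3]

Run the Euclidean algorithm on 3 and 10; the successive quotients are the partial quotients a_0, a_1, ... (each step inverts the fractional part left over by the previous one):
  3 = 0*10 + 3, so a_0 = 0.
  10 = 3*3 + 1, so a_1 = 3.
  3 = 3*1 + 0, so a_2 = 3.
The remainder reaches 0 after 3 divisions, so the expansion has 3 partial quotients, read off in order.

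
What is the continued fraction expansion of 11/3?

Run the Euclidean algorithm on 11 and 3; the successive quotients are the partial quotients a_0, a_1, ... (each step inverts the fractional part left over by the previous one):
  11 = 3*3 + 2, so a_0 = 3.
  3 = 1*2 + 1, so a_1 = 1.
  2 = 2*1 + 0, so a_2 = 2.
The remainder reaches 0 after 3 divisions, so the expansion has 3 partial quotients, read off in order.

[3; 1, 2]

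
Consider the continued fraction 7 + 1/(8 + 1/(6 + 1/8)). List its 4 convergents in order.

7/1, 57/8, 349/49, 2849/400

Using the convergent recurrence p_i = a_i*p_{i-1} + p_{i-2}, q_i = a_i*q_{i-1} + q_{i-2} with p_{-2}=0, p_{-1}=1, q_{-2}=1, q_{-1}=0:
  i=0: a_0=7, p_0 = 7*1 + 0 = 7, q_0 = 7*0 + 1 = 1.
  i=1: a_1=8, p_1 = 8*7 + 1 = 57, q_1 = 8*1 + 0 = 8.
  i=2: a_2=6, p_2 = 6*57 + 7 = 349, q_2 = 6*8 + 1 = 49.
  i=3: a_3=8, p_3 = 8*349 + 57 = 2849, q_3 = 8*49 + 8 = 400.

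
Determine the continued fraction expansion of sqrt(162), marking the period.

Write x_i = (sqrt(162) + m_i)/d_i with (m_0, d_0) = (0, 1). a_0 = floor(sqrt(162)) = 12, since 12^2 = 144 <= 162 < 169 = 13^2.
Iterate m_{i+1} = d_i*a_i - m_i, d_{i+1} = (162 - m_{i+1}^2)/d_i, a_{i+1} = floor((a_0 + m_{i+1})/d_{i+1}):
  m_1 = 1*12 - 0 = 12, d_1 = (162 - 12^2)/1 = 18/1 = 18, a_1 = floor((12 + 12)/18) = 1.
  m_2 = 18*1 - 12 = 6, d_2 = (162 - 6^2)/18 = 126/18 = 7, a_2 = floor((12 + 6)/7) = 2.
  m_3 = 7*2 - 6 = 8, d_3 = (162 - 8^2)/7 = 98/7 = 14, a_3 = floor((12 + 8)/14) = 1.
  m_4 = 14*1 - 8 = 6, d_4 = (162 - 6^2)/14 = 126/14 = 9, a_4 = floor((12 + 6)/9) = 2.
  m_5 = 9*2 - 6 = 12, d_5 = (162 - 12^2)/9 = 18/9 = 2, a_5 = floor((12 + 12)/2) = 12.
  m_6 = 2*12 - 12 = 12, d_6 = (162 - 12^2)/2 = 18/2 = 9, a_6 = floor((12 + 12)/9) = 2.
  m_7 = 9*2 - 12 = 6, d_7 = (162 - 6^2)/9 = 126/9 = 14, a_7 = floor((12 + 6)/14) = 1.
  m_8 = 14*1 - 6 = 8, d_8 = (162 - 8^2)/14 = 98/14 = 7, a_8 = floor((12 + 8)/7) = 2.
  m_9 = 7*2 - 8 = 6, d_9 = (162 - 6^2)/7 = 126/7 = 18, a_9 = floor((12 + 6)/18) = 1.
  m_10 = 18*1 - 6 = 12, d_10 = (162 - 12^2)/18 = 18/18 = 1, a_10 = floor((12 + 12)/1) = 24.
  m_11 = 1*24 - 12 = 12, d_11 = (162 - 12^2)/1 = 18/1 = 18: (m_11, d_11) = (m_1, d_1) = (12, 18), so from here the quotients repeat a_1, ..., a_10; the period length is 10.
Hence the expansion of sqrt(162) is a_0 = 12 followed by the repeating block 1, 2, 1, 2, 12, 2, 1, 2, 1, 24 (period 10).

[12; (1, 2, 1, 2, 12, 2, 1, 2, 1, 24)]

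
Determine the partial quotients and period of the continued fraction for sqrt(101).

[10; (20)]

Write x_i = (sqrt(101) + m_i)/d_i with (m_0, d_0) = (0, 1). a_0 = floor(sqrt(101)) = 10, since 10^2 = 100 <= 101 < 121 = 11^2.
Iterate m_{i+1} = d_i*a_i - m_i, d_{i+1} = (101 - m_{i+1}^2)/d_i, a_{i+1} = floor((a_0 + m_{i+1})/d_{i+1}):
  m_1 = 1*10 - 0 = 10, d_1 = (101 - 10^2)/1 = 1/1 = 1, a_1 = floor((10 + 10)/1) = 20.
  m_2 = 1*20 - 10 = 10, d_2 = (101 - 10^2)/1 = 1/1 = 1: (m_2, d_2) = (m_1, d_1) = (10, 1), so from here the quotient a_1 repeats; the period length is 1.
Hence the expansion of sqrt(101) is a_0 = 10 followed by the repeating block 20 (period 1).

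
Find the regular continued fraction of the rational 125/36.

[3; 2, 8, 2]

Run the Euclidean algorithm on 125 and 36; the successive quotients are the partial quotients a_0, a_1, ... (each step inverts the fractional part left over by the previous one):
  125 = 3*36 + 17, so a_0 = 3.
  36 = 2*17 + 2, so a_1 = 2.
  17 = 8*2 + 1, so a_2 = 8.
  2 = 2*1 + 0, so a_3 = 2.
The remainder reaches 0 after 4 divisions, so the expansion has 4 partial quotients, read off in order.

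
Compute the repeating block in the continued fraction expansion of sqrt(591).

Write x_i = (sqrt(591) + m_i)/d_i with (m_0, d_0) = (0, 1). a_0 = floor(sqrt(591)) = 24, since 24^2 = 576 <= 591 < 625 = 25^2.
Iterate m_{i+1} = d_i*a_i - m_i, d_{i+1} = (591 - m_{i+1}^2)/d_i, a_{i+1} = floor((a_0 + m_{i+1})/d_{i+1}):
  m_1 = 1*24 - 0 = 24, d_1 = (591 - 24^2)/1 = 15/1 = 15, a_1 = floor((24 + 24)/15) = 3.
  m_2 = 15*3 - 24 = 21, d_2 = (591 - 21^2)/15 = 150/15 = 10, a_2 = floor((24 + 21)/10) = 4.
  m_3 = 10*4 - 21 = 19, d_3 = (591 - 19^2)/10 = 230/10 = 23, a_3 = floor((24 + 19)/23) = 1.
  m_4 = 23*1 - 19 = 4, d_4 = (591 - 4^2)/23 = 575/23 = 25, a_4 = floor((24 + 4)/25) = 1.
  m_5 = 25*1 - 4 = 21, d_5 = (591 - 21^2)/25 = 150/25 = 6, a_5 = floor((24 + 21)/6) = 7.
  m_6 = 6*7 - 21 = 21, d_6 = (591 - 21^2)/6 = 150/6 = 25, a_6 = floor((24 + 21)/25) = 1.
  m_7 = 25*1 - 21 = 4, d_7 = (591 - 4^2)/25 = 575/25 = 23, a_7 = floor((24 + 4)/23) = 1.
  m_8 = 23*1 - 4 = 19, d_8 = (591 - 19^2)/23 = 230/23 = 10, a_8 = floor((24 + 19)/10) = 4.
  m_9 = 10*4 - 19 = 21, d_9 = (591 - 21^2)/10 = 150/10 = 15, a_9 = floor((24 + 21)/15) = 3.
  m_10 = 15*3 - 21 = 24, d_10 = (591 - 24^2)/15 = 15/15 = 1, a_10 = floor((24 + 24)/1) = 48.
  m_11 = 1*48 - 24 = 24, d_11 = (591 - 24^2)/1 = 15/1 = 15: (m_11, d_11) = (m_1, d_1) = (24, 15), so from here the quotients repeat a_1, ..., a_10; the period length is 10.
Hence the expansion of sqrt(591) is a_0 = 24 followed by the repeating block 3, 4, 1, 1, 7, 1, 1, 4, 3, 48 (period 10).

[24; (3, 4, 1, 1, 7, 1, 1, 4, 3, 48)]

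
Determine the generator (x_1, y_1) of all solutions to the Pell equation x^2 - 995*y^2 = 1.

First expand sqrt(995) as a continued fraction. With x_i = (sqrt(995) + m_i)/d_i and (m_0, d_0) = (0, 1): a_0 = floor(sqrt(995)) = 31, since 31^2 = 961 <= 995 < 1024 = 32^2.
Iterate m_{i+1} = d_i*a_i - m_i, d_{i+1} = (995 - m_{i+1}^2)/d_i, a_{i+1} = floor((a_0 + m_{i+1})/d_{i+1}):
  m_1 = 1*31 - 0 = 31, d_1 = (995 - 31^2)/1 = 34/1 = 34, a_1 = floor((31 + 31)/34) = 1.
  m_2 = 34*1 - 31 = 3, d_2 = (995 - 3^2)/34 = 986/34 = 29, a_2 = floor((31 + 3)/29) = 1.
  m_3 = 29*1 - 3 = 26, d_3 = (995 - 26^2)/29 = 319/29 = 11, a_3 = floor((31 + 26)/11) = 5.
  m_4 = 11*5 - 26 = 29, d_4 = (995 - 29^2)/11 = 154/11 = 14, a_4 = floor((31 + 29)/14) = 4.
  m_5 = 14*4 - 29 = 27, d_5 = (995 - 27^2)/14 = 266/14 = 19, a_5 = floor((31 + 27)/19) = 3.
  m_6 = 19*3 - 27 = 30, d_6 = (995 - 30^2)/19 = 95/19 = 5, a_6 = floor((31 + 30)/5) = 12.
  m_7 = 5*12 - 30 = 30, d_7 = (995 - 30^2)/5 = 95/5 = 19, a_7 = floor((31 + 30)/19) = 3.
  m_8 = 19*3 - 30 = 27, d_8 = (995 - 27^2)/19 = 266/19 = 14, a_8 = floor((31 + 27)/14) = 4.
  m_9 = 14*4 - 27 = 29, d_9 = (995 - 29^2)/14 = 154/14 = 11, a_9 = floor((31 + 29)/11) = 5.
  m_10 = 11*5 - 29 = 26, d_10 = (995 - 26^2)/11 = 319/11 = 29, a_10 = floor((31 + 26)/29) = 1.
  m_11 = 29*1 - 26 = 3, d_11 = (995 - 3^2)/29 = 986/29 = 34, a_11 = floor((31 + 3)/34) = 1.
  m_12 = 34*1 - 3 = 31, d_12 = (995 - 31^2)/34 = 34/34 = 1, a_12 = floor((31 + 31)/1) = 62.
  m_13 = 1*62 - 31 = 31, d_13 = (995 - 31^2)/1 = 34/1 = 34: (m_13, d_13) = (m_1, d_1) = (31, 34), so from here the quotients repeat a_1, ..., a_12; the period length is 12.
So sqrt(995) = [31; (1, 1, 5, 4, 3, 12, 3, 4, 5, 1, 1, 62)] with period length k = 12.
k is even, so the fundamental solution of x^2 - 995y^2 = 1 is (p_{k-1}, q_{k-1}) = (p_11, q_11); compute convergents through index 11.
Convergents (p_i = a_i*p_{i-1} + p_{i-2}, q_i = a_i*q_{i-1} + q_{i-2} with p_{-2}=0, p_{-1}=1, q_{-2}=1, q_{-1}=0):
  i=0: a_0=31, p_0 = 31*1 + 0 = 31, q_0 = 31*0 + 1 = 1.
  i=1: a_1=1, p_1 = 1*31 + 1 = 32, q_1 = 1*1 + 0 = 1.
  i=2: a_2=1, p_2 = 1*32 + 31 = 63, q_2 = 1*1 + 1 = 2.
  i=3: a_3=5, p_3 = 5*63 + 32 = 347, q_3 = 5*2 + 1 = 11.
  i=4: a_4=4, p_4 = 4*347 + 63 = 1451, q_4 = 4*11 + 2 = 46.
  i=5: a_5=3, p_5 = 3*1451 + 347 = 4700, q_5 = 3*46 + 11 = 149.
  i=6: a_6=12, p_6 = 12*4700 + 1451 = 57851, q_6 = 12*149 + 46 = 1834.
  i=7: a_7=3, p_7 = 3*57851 + 4700 = 178253, q_7 = 3*1834 + 149 = 5651.
  i=8: a_8=4, p_8 = 4*178253 + 57851 = 770863, q_8 = 4*5651 + 1834 = 24438.
  i=9: a_9=5, p_9 = 5*770863 + 178253 = 4032568, q_9 = 5*24438 + 5651 = 127841.
  i=10: a_10=1, p_10 = 1*4032568 + 770863 = 4803431, q_10 = 1*127841 + 24438 = 152279.
  i=11: a_11=1, p_11 = 1*4803431 + 4032568 = 8835999, q_11 = 1*152279 + 127841 = 280120.
Check: 8835999^2 - 995*280120^2 = 78074878328001 - 78074878328000 = 1, so (x, y) = (8835999, 280120) solves the equation, and by the theorem it is the least positive solution.

(x, y) = (8835999, 280120)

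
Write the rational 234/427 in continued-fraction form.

[0; 1, 1, 4, 1, 2, 2, 2, 2]

Run the Euclidean algorithm on 234 and 427; the successive quotients are the partial quotients a_0, a_1, ... (each step inverts the fractional part left over by the previous one):
  234 = 0*427 + 234, so a_0 = 0.
  427 = 1*234 + 193, so a_1 = 1.
  234 = 1*193 + 41, so a_2 = 1.
  193 = 4*41 + 29, so a_3 = 4.
  41 = 1*29 + 12, so a_4 = 1.
  29 = 2*12 + 5, so a_5 = 2.
  12 = 2*5 + 2, so a_6 = 2.
  5 = 2*2 + 1, so a_7 = 2.
  2 = 2*1 + 0, so a_8 = 2.
The remainder reaches 0 after 9 divisions, so the expansion has 9 partial quotients, read off in order.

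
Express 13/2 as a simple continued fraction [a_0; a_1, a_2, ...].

[6; 2]

Run the Euclidean algorithm on 13 and 2; the successive quotients are the partial quotients a_0, a_1, ... (each step inverts the fractional part left over by the previous one):
  13 = 6*2 + 1, so a_0 = 6.
  2 = 2*1 + 0, so a_1 = 2.
The remainder reaches 0 after 2 divisions, so the expansion has 2 partial quotients, read off in order.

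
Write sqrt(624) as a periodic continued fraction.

Write x_i = (sqrt(624) + m_i)/d_i with (m_0, d_0) = (0, 1). a_0 = floor(sqrt(624)) = 24, since 24^2 = 576 <= 624 < 625 = 25^2.
Iterate m_{i+1} = d_i*a_i - m_i, d_{i+1} = (624 - m_{i+1}^2)/d_i, a_{i+1} = floor((a_0 + m_{i+1})/d_{i+1}):
  m_1 = 1*24 - 0 = 24, d_1 = (624 - 24^2)/1 = 48/1 = 48, a_1 = floor((24 + 24)/48) = 1.
  m_2 = 48*1 - 24 = 24, d_2 = (624 - 24^2)/48 = 48/48 = 1, a_2 = floor((24 + 24)/1) = 48.
  m_3 = 1*48 - 24 = 24, d_3 = (624 - 24^2)/1 = 48/1 = 48: (m_3, d_3) = (m_1, d_1) = (24, 48), so from here the quotients repeat a_1, a_2; the period length is 2.
Hence the expansion of sqrt(624) is a_0 = 24 followed by the repeating block 1, 48 (period 2).

[24; (1, 48)]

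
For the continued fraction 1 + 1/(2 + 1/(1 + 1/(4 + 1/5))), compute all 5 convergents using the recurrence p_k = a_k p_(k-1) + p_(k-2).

1/1, 3/2, 4/3, 19/14, 99/73

Using the convergent recurrence p_i = a_i*p_{i-1} + p_{i-2}, q_i = a_i*q_{i-1} + q_{i-2} with p_{-2}=0, p_{-1}=1, q_{-2}=1, q_{-1}=0:
  i=0: a_0=1, p_0 = 1*1 + 0 = 1, q_0 = 1*0 + 1 = 1.
  i=1: a_1=2, p_1 = 2*1 + 1 = 3, q_1 = 2*1 + 0 = 2.
  i=2: a_2=1, p_2 = 1*3 + 1 = 4, q_2 = 1*2 + 1 = 3.
  i=3: a_3=4, p_3 = 4*4 + 3 = 19, q_3 = 4*3 + 2 = 14.
  i=4: a_4=5, p_4 = 5*19 + 4 = 99, q_4 = 5*14 + 3 = 73.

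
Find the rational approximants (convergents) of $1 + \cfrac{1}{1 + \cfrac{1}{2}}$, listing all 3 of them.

1/1, 2/1, 5/3

Using the convergent recurrence p_i = a_i*p_{i-1} + p_{i-2}, q_i = a_i*q_{i-1} + q_{i-2} with p_{-2}=0, p_{-1}=1, q_{-2}=1, q_{-1}=0:
  i=0: a_0=1, p_0 = 1*1 + 0 = 1, q_0 = 1*0 + 1 = 1.
  i=1: a_1=1, p_1 = 1*1 + 1 = 2, q_1 = 1*1 + 0 = 1.
  i=2: a_2=2, p_2 = 2*2 + 1 = 5, q_2 = 2*1 + 1 = 3.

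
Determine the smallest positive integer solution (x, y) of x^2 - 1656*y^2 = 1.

(x, y) = (24335, 598)

First expand sqrt(1656) as a continued fraction. With x_i = (sqrt(1656) + m_i)/d_i and (m_0, d_0) = (0, 1): a_0 = floor(sqrt(1656)) = 40, since 40^2 = 1600 <= 1656 < 1681 = 41^2.
Iterate m_{i+1} = d_i*a_i - m_i, d_{i+1} = (1656 - m_{i+1}^2)/d_i, a_{i+1} = floor((a_0 + m_{i+1})/d_{i+1}):
  m_1 = 1*40 - 0 = 40, d_1 = (1656 - 40^2)/1 = 56/1 = 56, a_1 = floor((40 + 40)/56) = 1.
  m_2 = 56*1 - 40 = 16, d_2 = (1656 - 16^2)/56 = 1400/56 = 25, a_2 = floor((40 + 16)/25) = 2.
  m_3 = 25*2 - 16 = 34, d_3 = (1656 - 34^2)/25 = 500/25 = 20, a_3 = floor((40 + 34)/20) = 3.
  m_4 = 20*3 - 34 = 26, d_4 = (1656 - 26^2)/20 = 980/20 = 49, a_4 = floor((40 + 26)/49) = 1.
  m_5 = 49*1 - 26 = 23, d_5 = (1656 - 23^2)/49 = 1127/49 = 23, a_5 = floor((40 + 23)/23) = 2.
  m_6 = 23*2 - 23 = 23, d_6 = (1656 - 23^2)/23 = 1127/23 = 49, a_6 = floor((40 + 23)/49) = 1.
  m_7 = 49*1 - 23 = 26, d_7 = (1656 - 26^2)/49 = 980/49 = 20, a_7 = floor((40 + 26)/20) = 3.
  m_8 = 20*3 - 26 = 34, d_8 = (1656 - 34^2)/20 = 500/20 = 25, a_8 = floor((40 + 34)/25) = 2.
  m_9 = 25*2 - 34 = 16, d_9 = (1656 - 16^2)/25 = 1400/25 = 56, a_9 = floor((40 + 16)/56) = 1.
  m_10 = 56*1 - 16 = 40, d_10 = (1656 - 40^2)/56 = 56/56 = 1, a_10 = floor((40 + 40)/1) = 80.
  m_11 = 1*80 - 40 = 40, d_11 = (1656 - 40^2)/1 = 56/1 = 56: (m_11, d_11) = (m_1, d_1) = (40, 56), so from here the quotients repeat a_1, ..., a_10; the period length is 10.
So sqrt(1656) = [40; (1, 2, 3, 1, 2, 1, 3, 2, 1, 80)] with period length k = 10.
k is even, so the fundamental solution of x^2 - 1656y^2 = 1 is (p_{k-1}, q_{k-1}) = (p_9, q_9); compute convergents through index 9.
Convergents (p_i = a_i*p_{i-1} + p_{i-2}, q_i = a_i*q_{i-1} + q_{i-2} with p_{-2}=0, p_{-1}=1, q_{-2}=1, q_{-1}=0):
  i=0: a_0=40, p_0 = 40*1 + 0 = 40, q_0 = 40*0 + 1 = 1.
  i=1: a_1=1, p_1 = 1*40 + 1 = 41, q_1 = 1*1 + 0 = 1.
  i=2: a_2=2, p_2 = 2*41 + 40 = 122, q_2 = 2*1 + 1 = 3.
  i=3: a_3=3, p_3 = 3*122 + 41 = 407, q_3 = 3*3 + 1 = 10.
  i=4: a_4=1, p_4 = 1*407 + 122 = 529, q_4 = 1*10 + 3 = 13.
  i=5: a_5=2, p_5 = 2*529 + 407 = 1465, q_5 = 2*13 + 10 = 36.
  i=6: a_6=1, p_6 = 1*1465 + 529 = 1994, q_6 = 1*36 + 13 = 49.
  i=7: a_7=3, p_7 = 3*1994 + 1465 = 7447, q_7 = 3*49 + 36 = 183.
  i=8: a_8=2, p_8 = 2*7447 + 1994 = 16888, q_8 = 2*183 + 49 = 415.
  i=9: a_9=1, p_9 = 1*16888 + 7447 = 24335, q_9 = 1*415 + 183 = 598.
Check: 24335^2 - 1656*598^2 = 592192225 - 592192224 = 1, so (x, y) = (24335, 598) solves the equation, and by the theorem it is the least positive solution.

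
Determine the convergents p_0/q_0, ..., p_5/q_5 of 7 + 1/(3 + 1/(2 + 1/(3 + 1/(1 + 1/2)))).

Using the convergent recurrence p_i = a_i*p_{i-1} + p_{i-2}, q_i = a_i*q_{i-1} + q_{i-2} with p_{-2}=0, p_{-1}=1, q_{-2}=1, q_{-1}=0:
  i=0: a_0=7, p_0 = 7*1 + 0 = 7, q_0 = 7*0 + 1 = 1.
  i=1: a_1=3, p_1 = 3*7 + 1 = 22, q_1 = 3*1 + 0 = 3.
  i=2: a_2=2, p_2 = 2*22 + 7 = 51, q_2 = 2*3 + 1 = 7.
  i=3: a_3=3, p_3 = 3*51 + 22 = 175, q_3 = 3*7 + 3 = 24.
  i=4: a_4=1, p_4 = 1*175 + 51 = 226, q_4 = 1*24 + 7 = 31.
  i=5: a_5=2, p_5 = 2*226 + 175 = 627, q_5 = 2*31 + 24 = 86.

7/1, 22/3, 51/7, 175/24, 226/31, 627/86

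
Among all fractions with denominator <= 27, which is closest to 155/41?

Expand x = 155/41 as a continued fraction with the Euclidean algorithm:
  155 = 3*41 + 32, so a_0 = 3.
  41 = 1*32 + 9, so a_1 = 1.
  32 = 3*9 + 5, so a_2 = 3.
  9 = 1*5 + 4, so a_3 = 1.
  5 = 1*4 + 1, so a_4 = 1.
  4 = 4*1 + 0, so a_5 = 4.
so x = [3; 1, 3, 1, 1, 4].
Convergents (p_i = a_i*p_{i-1} + p_{i-2}, q_i = a_i*q_{i-1} + q_{i-2} with p_{-2}=0, p_{-1}=1, q_{-2}=1, q_{-1}=0), until the denominator exceeds 27:
  i=0: a_0=3, p_0 = 3*1 + 0 = 3, q_0 = 3*0 + 1 = 1.
  i=1: a_1=1, p_1 = 1*3 + 1 = 4, q_1 = 1*1 + 0 = 1.
  i=2: a_2=3, p_2 = 3*4 + 3 = 15, q_2 = 3*1 + 1 = 4.
  i=3: a_3=1, p_3 = 1*15 + 4 = 19, q_3 = 1*4 + 1 = 5.
  i=4: a_4=1, p_4 = 1*19 + 15 = 34, q_4 = 1*5 + 4 = 9.
  i=5: a_5=4, p_5 = 4*34 + 19 = 155, q_5 = 4*9 + 5 = 41.
q_5 = 41 > 27, so the last convergent with denominator <= 27 is p_4/q_4 = 34/9.
The closest fraction with denominator <= 27 is either p_4/q_4 or the intermediate fraction (k*p_4 + p_3)/(k*q_4 + q_3) with the largest k >= 1 whose denominator stays <= 27; these approach x as k grows, and every other convergent or intermediate fraction in range is farther away.
Largest k: floor((27 - q_3)/q_4) = floor((27 - 5)/9) = 2.
That gives (2*34 + 19)/(2*9 + 5) = 87/23.
Compare the errors: |x - 34/9| = |155*9 - 34*41|/(41*9) = 1/369, and |x - 87/23| = |155*23 - 87*41|/(41*23) = 2/943.
Cross-multiplying, 2*369 = 738 < 943 = 1*943, so 2/943 is smaller: the intermediate fraction 87/23 is closer to x than 34/9.

87/23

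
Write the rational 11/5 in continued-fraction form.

[2; 5]

Run the Euclidean algorithm on 11 and 5; the successive quotients are the partial quotients a_0, a_1, ... (each step inverts the fractional part left over by the previous one):
  11 = 2*5 + 1, so a_0 = 2.
  5 = 5*1 + 0, so a_1 = 5.
The remainder reaches 0 after 2 divisions, so the expansion has 2 partial quotients, read off in order.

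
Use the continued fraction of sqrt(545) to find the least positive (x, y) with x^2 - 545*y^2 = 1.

First expand sqrt(545) as a continued fraction. With x_i = (sqrt(545) + m_i)/d_i and (m_0, d_0) = (0, 1): a_0 = floor(sqrt(545)) = 23, since 23^2 = 529 <= 545 < 576 = 24^2.
Iterate m_{i+1} = d_i*a_i - m_i, d_{i+1} = (545 - m_{i+1}^2)/d_i, a_{i+1} = floor((a_0 + m_{i+1})/d_{i+1}):
  m_1 = 1*23 - 0 = 23, d_1 = (545 - 23^2)/1 = 16/1 = 16, a_1 = floor((23 + 23)/16) = 2.
  m_2 = 16*2 - 23 = 9, d_2 = (545 - 9^2)/16 = 464/16 = 29, a_2 = floor((23 + 9)/29) = 1.
  m_3 = 29*1 - 9 = 20, d_3 = (545 - 20^2)/29 = 145/29 = 5, a_3 = floor((23 + 20)/5) = 8.
  m_4 = 5*8 - 20 = 20, d_4 = (545 - 20^2)/5 = 145/5 = 29, a_4 = floor((23 + 20)/29) = 1.
  m_5 = 29*1 - 20 = 9, d_5 = (545 - 9^2)/29 = 464/29 = 16, a_5 = floor((23 + 9)/16) = 2.
  m_6 = 16*2 - 9 = 23, d_6 = (545 - 23^2)/16 = 16/16 = 1, a_6 = floor((23 + 23)/1) = 46.
  m_7 = 1*46 - 23 = 23, d_7 = (545 - 23^2)/1 = 16/1 = 16: (m_7, d_7) = (m_1, d_1) = (23, 16), so from here the quotients repeat a_1, ..., a_6; the period length is 6.
So sqrt(545) = [23; (2, 1, 8, 1, 2, 46)] with period length k = 6.
k is even, so the fundamental solution of x^2 - 545y^2 = 1 is (p_{k-1}, q_{k-1}) = (p_5, q_5); compute convergents through index 5.
Convergents (p_i = a_i*p_{i-1} + p_{i-2}, q_i = a_i*q_{i-1} + q_{i-2} with p_{-2}=0, p_{-1}=1, q_{-2}=1, q_{-1}=0):
  i=0: a_0=23, p_0 = 23*1 + 0 = 23, q_0 = 23*0 + 1 = 1.
  i=1: a_1=2, p_1 = 2*23 + 1 = 47, q_1 = 2*1 + 0 = 2.
  i=2: a_2=1, p_2 = 1*47 + 23 = 70, q_2 = 1*2 + 1 = 3.
  i=3: a_3=8, p_3 = 8*70 + 47 = 607, q_3 = 8*3 + 2 = 26.
  i=4: a_4=1, p_4 = 1*607 + 70 = 677, q_4 = 1*26 + 3 = 29.
  i=5: a_5=2, p_5 = 2*677 + 607 = 1961, q_5 = 2*29 + 26 = 84.
Check: 1961^2 - 545*84^2 = 3845521 - 3845520 = 1, so (x, y) = (1961, 84) solves the equation, and by the theorem it is the least positive solution.

(x, y) = (1961, 84)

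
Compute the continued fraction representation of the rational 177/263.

[0; 1, 2, 17, 5]

Run the Euclidean algorithm on 177 and 263; the successive quotients are the partial quotients a_0, a_1, ... (each step inverts the fractional part left over by the previous one):
  177 = 0*263 + 177, so a_0 = 0.
  263 = 1*177 + 86, so a_1 = 1.
  177 = 2*86 + 5, so a_2 = 2.
  86 = 17*5 + 1, so a_3 = 17.
  5 = 5*1 + 0, so a_4 = 5.
The remainder reaches 0 after 5 divisions, so the expansion has 5 partial quotients, read off in order.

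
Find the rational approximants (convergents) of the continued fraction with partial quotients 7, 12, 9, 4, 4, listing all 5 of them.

7/1, 85/12, 772/109, 3173/448, 13464/1901

Using the convergent recurrence p_i = a_i*p_{i-1} + p_{i-2}, q_i = a_i*q_{i-1} + q_{i-2} with p_{-2}=0, p_{-1}=1, q_{-2}=1, q_{-1}=0:
  i=0: a_0=7, p_0 = 7*1 + 0 = 7, q_0 = 7*0 + 1 = 1.
  i=1: a_1=12, p_1 = 12*7 + 1 = 85, q_1 = 12*1 + 0 = 12.
  i=2: a_2=9, p_2 = 9*85 + 7 = 772, q_2 = 9*12 + 1 = 109.
  i=3: a_3=4, p_3 = 4*772 + 85 = 3173, q_3 = 4*109 + 12 = 448.
  i=4: a_4=4, p_4 = 4*3173 + 772 = 13464, q_4 = 4*448 + 109 = 1901.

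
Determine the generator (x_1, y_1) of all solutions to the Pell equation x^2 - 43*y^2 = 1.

(x, y) = (3482, 531)

First expand sqrt(43) as a continued fraction. With x_i = (sqrt(43) + m_i)/d_i and (m_0, d_0) = (0, 1): a_0 = floor(sqrt(43)) = 6, since 6^2 = 36 <= 43 < 49 = 7^2.
Iterate m_{i+1} = d_i*a_i - m_i, d_{i+1} = (43 - m_{i+1}^2)/d_i, a_{i+1} = floor((a_0 + m_{i+1})/d_{i+1}):
  m_1 = 1*6 - 0 = 6, d_1 = (43 - 6^2)/1 = 7/1 = 7, a_1 = floor((6 + 6)/7) = 1.
  m_2 = 7*1 - 6 = 1, d_2 = (43 - 1^2)/7 = 42/7 = 6, a_2 = floor((6 + 1)/6) = 1.
  m_3 = 6*1 - 1 = 5, d_3 = (43 - 5^2)/6 = 18/6 = 3, a_3 = floor((6 + 5)/3) = 3.
  m_4 = 3*3 - 5 = 4, d_4 = (43 - 4^2)/3 = 27/3 = 9, a_4 = floor((6 + 4)/9) = 1.
  m_5 = 9*1 - 4 = 5, d_5 = (43 - 5^2)/9 = 18/9 = 2, a_5 = floor((6 + 5)/2) = 5.
  m_6 = 2*5 - 5 = 5, d_6 = (43 - 5^2)/2 = 18/2 = 9, a_6 = floor((6 + 5)/9) = 1.
  m_7 = 9*1 - 5 = 4, d_7 = (43 - 4^2)/9 = 27/9 = 3, a_7 = floor((6 + 4)/3) = 3.
  m_8 = 3*3 - 4 = 5, d_8 = (43 - 5^2)/3 = 18/3 = 6, a_8 = floor((6 + 5)/6) = 1.
  m_9 = 6*1 - 5 = 1, d_9 = (43 - 1^2)/6 = 42/6 = 7, a_9 = floor((6 + 1)/7) = 1.
  m_10 = 7*1 - 1 = 6, d_10 = (43 - 6^2)/7 = 7/7 = 1, a_10 = floor((6 + 6)/1) = 12.
  m_11 = 1*12 - 6 = 6, d_11 = (43 - 6^2)/1 = 7/1 = 7: (m_11, d_11) = (m_1, d_1) = (6, 7), so from here the quotients repeat a_1, ..., a_10; the period length is 10.
So sqrt(43) = [6; (1, 1, 3, 1, 5, 1, 3, 1, 1, 12)] with period length k = 10.
k is even, so the fundamental solution of x^2 - 43y^2 = 1 is (p_{k-1}, q_{k-1}) = (p_9, q_9); compute convergents through index 9.
Convergents (p_i = a_i*p_{i-1} + p_{i-2}, q_i = a_i*q_{i-1} + q_{i-2} with p_{-2}=0, p_{-1}=1, q_{-2}=1, q_{-1}=0):
  i=0: a_0=6, p_0 = 6*1 + 0 = 6, q_0 = 6*0 + 1 = 1.
  i=1: a_1=1, p_1 = 1*6 + 1 = 7, q_1 = 1*1 + 0 = 1.
  i=2: a_2=1, p_2 = 1*7 + 6 = 13, q_2 = 1*1 + 1 = 2.
  i=3: a_3=3, p_3 = 3*13 + 7 = 46, q_3 = 3*2 + 1 = 7.
  i=4: a_4=1, p_4 = 1*46 + 13 = 59, q_4 = 1*7 + 2 = 9.
  i=5: a_5=5, p_5 = 5*59 + 46 = 341, q_5 = 5*9 + 7 = 52.
  i=6: a_6=1, p_6 = 1*341 + 59 = 400, q_6 = 1*52 + 9 = 61.
  i=7: a_7=3, p_7 = 3*400 + 341 = 1541, q_7 = 3*61 + 52 = 235.
  i=8: a_8=1, p_8 = 1*1541 + 400 = 1941, q_8 = 1*235 + 61 = 296.
  i=9: a_9=1, p_9 = 1*1941 + 1541 = 3482, q_9 = 1*296 + 235 = 531.
Check: 3482^2 - 43*531^2 = 12124324 - 12124323 = 1, so (x, y) = (3482, 531) solves the equation, and by the theorem it is the least positive solution.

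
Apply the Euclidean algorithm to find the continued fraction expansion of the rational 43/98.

Run the Euclidean algorithm on 43 and 98; the successive quotients are the partial quotients a_0, a_1, ... (each step inverts the fractional part left over by the previous one):
  43 = 0*98 + 43, so a_0 = 0.
  98 = 2*43 + 12, so a_1 = 2.
  43 = 3*12 + 7, so a_2 = 3.
  12 = 1*7 + 5, so a_3 = 1.
  7 = 1*5 + 2, so a_4 = 1.
  5 = 2*2 + 1, so a_5 = 2.
  2 = 2*1 + 0, so a_6 = 2.
The remainder reaches 0 after 7 divisions, so the expansion has 7 partial quotients, read off in order.

[0; 2, 3, 1, 1, 2, 2]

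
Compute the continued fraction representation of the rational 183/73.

Run the Euclidean algorithm on 183 and 73; the successive quotients are the partial quotients a_0, a_1, ... (each step inverts the fractional part left over by the previous one):
  183 = 2*73 + 37, so a_0 = 2.
  73 = 1*37 + 36, so a_1 = 1.
  37 = 1*36 + 1, so a_2 = 1.
  36 = 36*1 + 0, so a_3 = 36.
The remainder reaches 0 after 4 divisions, so the expansion has 4 partial quotients, read off in order.

[2; 1, 1, 36]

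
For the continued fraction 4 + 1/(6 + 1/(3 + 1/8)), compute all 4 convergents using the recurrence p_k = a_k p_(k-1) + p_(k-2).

4/1, 25/6, 79/19, 657/158

Using the convergent recurrence p_i = a_i*p_{i-1} + p_{i-2}, q_i = a_i*q_{i-1} + q_{i-2} with p_{-2}=0, p_{-1}=1, q_{-2}=1, q_{-1}=0:
  i=0: a_0=4, p_0 = 4*1 + 0 = 4, q_0 = 4*0 + 1 = 1.
  i=1: a_1=6, p_1 = 6*4 + 1 = 25, q_1 = 6*1 + 0 = 6.
  i=2: a_2=3, p_2 = 3*25 + 4 = 79, q_2 = 3*6 + 1 = 19.
  i=3: a_3=8, p_3 = 8*79 + 25 = 657, q_3 = 8*19 + 6 = 158.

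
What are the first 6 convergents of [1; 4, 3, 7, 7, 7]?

Using the convergent recurrence p_i = a_i*p_{i-1} + p_{i-2}, q_i = a_i*q_{i-1} + q_{i-2} with p_{-2}=0, p_{-1}=1, q_{-2}=1, q_{-1}=0:
  i=0: a_0=1, p_0 = 1*1 + 0 = 1, q_0 = 1*0 + 1 = 1.
  i=1: a_1=4, p_1 = 4*1 + 1 = 5, q_1 = 4*1 + 0 = 4.
  i=2: a_2=3, p_2 = 3*5 + 1 = 16, q_2 = 3*4 + 1 = 13.
  i=3: a_3=7, p_3 = 7*16 + 5 = 117, q_3 = 7*13 + 4 = 95.
  i=4: a_4=7, p_4 = 7*117 + 16 = 835, q_4 = 7*95 + 13 = 678.
  i=5: a_5=7, p_5 = 7*835 + 117 = 5962, q_5 = 7*678 + 95 = 4841.

1/1, 5/4, 16/13, 117/95, 835/678, 5962/4841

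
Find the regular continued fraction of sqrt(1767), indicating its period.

[42; (28, 84)]

Write x_i = (sqrt(1767) + m_i)/d_i with (m_0, d_0) = (0, 1). a_0 = floor(sqrt(1767)) = 42, since 42^2 = 1764 <= 1767 < 1849 = 43^2.
Iterate m_{i+1} = d_i*a_i - m_i, d_{i+1} = (1767 - m_{i+1}^2)/d_i, a_{i+1} = floor((a_0 + m_{i+1})/d_{i+1}):
  m_1 = 1*42 - 0 = 42, d_1 = (1767 - 42^2)/1 = 3/1 = 3, a_1 = floor((42 + 42)/3) = 28.
  m_2 = 3*28 - 42 = 42, d_2 = (1767 - 42^2)/3 = 3/3 = 1, a_2 = floor((42 + 42)/1) = 84.
  m_3 = 1*84 - 42 = 42, d_3 = (1767 - 42^2)/1 = 3/1 = 3: (m_3, d_3) = (m_1, d_1) = (42, 3), so from here the quotients repeat a_1, a_2; the period length is 2.
Hence the expansion of sqrt(1767) is a_0 = 42 followed by the repeating block 28, 84 (period 2).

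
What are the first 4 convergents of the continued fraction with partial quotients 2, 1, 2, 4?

Using the convergent recurrence p_i = a_i*p_{i-1} + p_{i-2}, q_i = a_i*q_{i-1} + q_{i-2} with p_{-2}=0, p_{-1}=1, q_{-2}=1, q_{-1}=0:
  i=0: a_0=2, p_0 = 2*1 + 0 = 2, q_0 = 2*0 + 1 = 1.
  i=1: a_1=1, p_1 = 1*2 + 1 = 3, q_1 = 1*1 + 0 = 1.
  i=2: a_2=2, p_2 = 2*3 + 2 = 8, q_2 = 2*1 + 1 = 3.
  i=3: a_3=4, p_3 = 4*8 + 3 = 35, q_3 = 4*3 + 1 = 13.

2/1, 3/1, 8/3, 35/13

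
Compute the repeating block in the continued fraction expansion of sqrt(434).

[20; (1, 4, 1, 40)]

Write x_i = (sqrt(434) + m_i)/d_i with (m_0, d_0) = (0, 1). a_0 = floor(sqrt(434)) = 20, since 20^2 = 400 <= 434 < 441 = 21^2.
Iterate m_{i+1} = d_i*a_i - m_i, d_{i+1} = (434 - m_{i+1}^2)/d_i, a_{i+1} = floor((a_0 + m_{i+1})/d_{i+1}):
  m_1 = 1*20 - 0 = 20, d_1 = (434 - 20^2)/1 = 34/1 = 34, a_1 = floor((20 + 20)/34) = 1.
  m_2 = 34*1 - 20 = 14, d_2 = (434 - 14^2)/34 = 238/34 = 7, a_2 = floor((20 + 14)/7) = 4.
  m_3 = 7*4 - 14 = 14, d_3 = (434 - 14^2)/7 = 238/7 = 34, a_3 = floor((20 + 14)/34) = 1.
  m_4 = 34*1 - 14 = 20, d_4 = (434 - 20^2)/34 = 34/34 = 1, a_4 = floor((20 + 20)/1) = 40.
  m_5 = 1*40 - 20 = 20, d_5 = (434 - 20^2)/1 = 34/1 = 34: (m_5, d_5) = (m_1, d_1) = (20, 34), so from here the quotients repeat a_1, ..., a_4; the period length is 4.
Hence the expansion of sqrt(434) is a_0 = 20 followed by the repeating block 1, 4, 1, 40 (period 4).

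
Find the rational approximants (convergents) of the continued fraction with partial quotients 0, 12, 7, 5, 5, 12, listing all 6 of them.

0/1, 1/12, 7/85, 36/437, 187/2270, 2280/27677

Using the convergent recurrence p_i = a_i*p_{i-1} + p_{i-2}, q_i = a_i*q_{i-1} + q_{i-2} with p_{-2}=0, p_{-1}=1, q_{-2}=1, q_{-1}=0:
  i=0: a_0=0, p_0 = 0*1 + 0 = 0, q_0 = 0*0 + 1 = 1.
  i=1: a_1=12, p_1 = 12*0 + 1 = 1, q_1 = 12*1 + 0 = 12.
  i=2: a_2=7, p_2 = 7*1 + 0 = 7, q_2 = 7*12 + 1 = 85.
  i=3: a_3=5, p_3 = 5*7 + 1 = 36, q_3 = 5*85 + 12 = 437.
  i=4: a_4=5, p_4 = 5*36 + 7 = 187, q_4 = 5*437 + 85 = 2270.
  i=5: a_5=12, p_5 = 12*187 + 36 = 2280, q_5 = 12*2270 + 437 = 27677.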